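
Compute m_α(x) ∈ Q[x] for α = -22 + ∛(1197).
m_α(x) = x^3 + 66x^2 + 1452x + 9451

Set β = α + 22 = ∛(1197), so β^3 = 1197. Then (α + 22)^3 - 1197 = 0, i.e. α is a root of g(x) = (x + 22)^3 - 1197 = x^3 + 66x^2 + 1452x + 9451. Since g(x) = h(x + 22) where h(x) = x^3 - 1197, and h is irreducible over Q (because 1197 is not a perfect cube, so h has no rational root, and a monic cubic with no rational root is irreducible), g is also irreducible (irreducibility is preserved under the substitution x → x + 22). Hence m_α(x) = x^3 + 66x^2 + 1452x + 9451.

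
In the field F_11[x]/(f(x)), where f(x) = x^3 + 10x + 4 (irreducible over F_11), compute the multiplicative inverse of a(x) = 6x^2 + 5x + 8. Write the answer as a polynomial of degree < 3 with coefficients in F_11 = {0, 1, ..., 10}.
a(x)^(-1) ≡ 10x^2 + 9x + 4 (mod f(x))

Since f is irreducible over F_11, F_11[x]/(f) is a field and a(x) ≠ 0 has an inverse. Apply the extended Euclidean algorithm to f(x) and a(x) in F_11[x]: f(x) = (2x + 2)·a(x) + (6x + 10);  a(x) = (x + 1)·(6x + 10) + (9). The last nonzero remainder is the constant 9 = gcd(f, a) in F_11. Back-substituting through the division chain expresses 9 = s(x)·a(x) + t(x)·f(x) with s(x) ≡ 2x^2 + 4x + 3 (mod f), so (2x^2 + 4x + 3)·a(x) ≡ 9 (mod f). Multiplying by 9^(-1) ≡ 5 in F_11 gives a(x)^(-1) ≡ 5·(2x^2 + 4x + 3) ≡ 10x^2 + 9x + 4 (mod f). Check: (6x^2 + 5x + 8)·(10x^2 + 9x + 4) = 5x^4 + 5x^3 + 6x^2 + 4x + 10 ≡ 1 (mod x^3 + 10x + 4).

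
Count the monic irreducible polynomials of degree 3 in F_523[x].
There are 47685048 monic irreducible polynomials of degree 3 over F_523

Each element of F_{523^3} that lies in no proper subfield is a root of exactly one monic irreducible of degree 3 over F_523, and each such polynomial has 3 distinct roots in F_{523^3}. By Möbius inversion the count is N_523(3) = (1/3) Σ_{d|3} μ(3/d) · 523^d = (1/3)(μ(3)·523^1 + μ(1)·523^3) = 143055144/3 = 47685048.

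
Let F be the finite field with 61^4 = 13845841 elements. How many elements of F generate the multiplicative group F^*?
There are φ(13845840) = 3571200 primitive elements

F_q^* is cyclic of order q - 1 = 13845840. A cyclic group of order m has exactly φ(m) generators. Here m = 13845840 = 2^4 · 3 · 5 · 31 · 1861, so the number of primitive elements is φ(13845840) = 3571200.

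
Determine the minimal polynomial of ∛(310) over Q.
m_α(x) = x^3 - 310

α satisfies α^3 = 310, so x^3 - 310 annihilates α. By the rational root test, a rational root p/q (in lowest terms) of x^3 - 310 would satisfy p^3 = 310 q^3, forcing q = 1 and p^3 = 310; but 310 is not a perfect cube, contradiction. A monic cubic over Q with no rational root is irreducible (any nontrivial factorization would include a linear factor). Hence x^3 - 310 is the minimal polynomial of α, and in particular [Q(α):Q] = 3.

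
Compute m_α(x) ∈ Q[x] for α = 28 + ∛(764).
m_α(x) = x^3 - 84x^2 + 2352x - 22716

Set β = α - 28 = ∛(764), so β^3 = 764. Then (α - 28)^3 - 764 = 0, i.e. α is a root of g(x) = (x - 28)^3 - 764 = x^3 - 84x^2 + 2352x - 22716. Since g(x) = h(x - 28) where h(x) = x^3 - 764, and h is irreducible over Q (because 764 is not a perfect cube, so h has no rational root, and a monic cubic with no rational root is irreducible), g is also irreducible (irreducibility is preserved under the substitution x → x - 28). Hence m_α(x) = x^3 - 84x^2 + 2352x - 22716.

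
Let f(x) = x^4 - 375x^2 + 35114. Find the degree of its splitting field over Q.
[K : Q] = 4

Solving the quadratic in x^2: x^2 = (375 ± √(375^2 - 4·35114))/2 = (375 ± √169)/2 = (375 ± 13)/2, giving x^2 = 194 or x^2 = 181. So f(x) = (x^2 - 194)(x^2 - 181) and the roots of f are ±√194, ±√181. Hence the splitting field is K = Q(√194, √181). Since 194 and 181 are distinct squarefree integers > 1, their product 35114 is not a perfect square, so √181 ∉ Q(√194). By the tower law [K:Q] = [Q(√194,√181):Q(√194)] · [Q(√194):Q] = 2 · 2 = 4.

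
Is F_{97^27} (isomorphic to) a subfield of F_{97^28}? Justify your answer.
No: F_{97^27} is not a subfield of F_{97^28}

F_{p^m} embeds in F_{p^n} iff m | n. Here 27 ∤ 28 (since 28 = 1·27 + 1 with remainder 1 ≠ 0), so F_{97^27} is not a subfield of F_{97^28}. Equivalently: if it were, the tower law would give 27 = [F_{97^27}:F_97] dividing [F_{97^28}:F_97] = 28, contradiction.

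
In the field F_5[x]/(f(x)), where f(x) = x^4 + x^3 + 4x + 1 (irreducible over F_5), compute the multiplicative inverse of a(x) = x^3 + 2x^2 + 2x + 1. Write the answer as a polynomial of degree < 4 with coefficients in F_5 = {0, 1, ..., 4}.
a(x)^(-1) ≡ 2x + 3 (mod f(x))

Since f is irreducible over F_5, F_5[x]/(f) is a field and a(x) ≠ 0 has an inverse. Apply the extended Euclidean algorithm to f(x) and a(x) in F_5[x]: f(x) = (x + 4)·a(x) + (2). The last nonzero remainder is the constant 2 = gcd(f, a) in F_5. Back-substituting through the division chain expresses 2 = s(x)·a(x) + t(x)·f(x) with s(x) ≡ 4x + 1 (mod f), so (4x + 1)·a(x) ≡ 2 (mod f). Multiplying by 2^(-1) ≡ 3 in F_5 gives a(x)^(-1) ≡ 3·(4x + 1) ≡ 2x + 3 (mod f). Check: (x^3 + 2x^2 + 2x + 1)·(2x + 3) = 2x^4 + 2x^3 + 3x + 3 ≡ 1 (mod x^4 + x^3 + 4x + 1).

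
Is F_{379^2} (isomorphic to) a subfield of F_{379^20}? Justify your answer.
Yes: F_{379^2} is a subfield of F_{379^20}

F_{p^m} embeds in F_{p^n} iff m | n (since F_{p^n} is the splitting field of x^(p^n) - x, and F_{p^m} ⊂ F_{p^n} forces p^n to be a power of p^m, i.e. m | n; conversely if m | n then every root of x^(p^m) - x is a root of x^(p^n) - x). Here 2 | 20 (since 20 = 10·2), so F_{379^2} is a subfield of F_{379^20}, and [F_{379^20} : F_{379^2}] = 20/2 = 10.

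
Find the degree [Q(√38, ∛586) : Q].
[Q(√38, ∛586) : Q] = 6

Let L = Q(√38, ∛586). Since Q(√38) ⊂ L and [Q(√38):Q] = 2, the tower law gives 2 | [L:Q]. Likewise Q(∛586) ⊂ L with [Q(∛586):Q] = 3 (because 586 is not a perfect cube), so 3 | [L:Q]. As gcd(2,3) = 1, [L:Q] is divisible by 6. Conversely L is generated over Q by √38 and ∛586, so [L:Q] ≤ 2·3 = 6. Therefore [Q(√38, ∛586) : Q] = 6.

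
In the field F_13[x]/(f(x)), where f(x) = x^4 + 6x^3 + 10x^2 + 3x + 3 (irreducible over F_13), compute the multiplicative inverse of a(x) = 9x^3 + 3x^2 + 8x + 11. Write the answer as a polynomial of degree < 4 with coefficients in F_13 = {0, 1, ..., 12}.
a(x)^(-1) ≡ 3x^3 + 7x^2 + 8 (mod f(x))

Since f is irreducible over F_13, F_13[x]/(f) is a field and a(x) ≠ 0 has an inverse. Apply the extended Euclidean algorithm to f(x) and a(x) in F_13[x]: f(x) = (3x + 4)·a(x) + (3x + 11);  a(x) = (3x^2 + 3x + 9)·(3x + 11) + (3). The last nonzero remainder is the constant 3 = gcd(f, a) in F_13. Back-substituting through the division chain expresses 3 = s(x)·a(x) + t(x)·f(x) with s(x) ≡ 9x^3 + 8x^2 + 11 (mod f), so (9x^3 + 8x^2 + 11)·a(x) ≡ 3 (mod f). Multiplying by 3^(-1) ≡ 9 in F_13 gives a(x)^(-1) ≡ 9·(9x^3 + 8x^2 + 11) ≡ 3x^3 + 7x^2 + 8 (mod f). Check: (9x^3 + 3x^2 + 8x + 11)·(3x^3 + 7x^2 + 8) = x^6 + 7x^5 + 6x^4 + 5x^3 + 10x^2 + 12x + 10 ≡ 1 (mod x^4 + 6x^3 + 10x^2 + 3x + 3).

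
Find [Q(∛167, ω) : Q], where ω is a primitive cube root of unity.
[Q(∛167, ω) : Q] = 6

[Q(∛167):Q] = 3 (min poly x^3 - 167, irreducible since 167 is not a perfect cube). [Q(ω):Q] = 2 (min poly x^2 + x + 1). Since Q(∛167) ⊂ R and ω ∉ R, we have ω ∉ Q(∛167), so x^2 + x + 1 remains irreducible over Q(∛167) and [Q(∛167, ω) : Q(∛167)] = 2. By the tower law, [Q(∛167, ω) : Q] = 3 · 2 = 6. (In fact Q(∛167, ω) is the splitting field of x^3 - 167 over Q.)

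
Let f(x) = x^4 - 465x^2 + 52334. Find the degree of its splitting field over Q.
[K : Q] = 4

Solving the quadratic in x^2: x^2 = (465 ± √(465^2 - 4·52334))/2 = (465 ± √6889)/2 = (465 ± 83)/2, giving x^2 = 191 or x^2 = 274. So f(x) = (x^2 - 191)(x^2 - 274) and the roots of f are ±√191, ±√274. Hence the splitting field is K = Q(√191, √274). Since 191 and 274 are distinct squarefree integers > 1, their product 52334 is not a perfect square, so √274 ∉ Q(√191). By the tower law [K:Q] = [Q(√191,√274):Q(√191)] · [Q(√191):Q] = 2 · 2 = 4.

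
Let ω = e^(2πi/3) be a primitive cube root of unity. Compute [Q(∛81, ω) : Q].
[Q(∛81, ω) : Q] = 6

[Q(∛81):Q] = 3 (min poly x^3 - 81, irreducible since 81 is not a perfect cube). [Q(ω):Q] = 2 (min poly x^2 + x + 1). Since Q(∛81) ⊂ R and ω ∉ R, we have ω ∉ Q(∛81), so x^2 + x + 1 remains irreducible over Q(∛81) and [Q(∛81, ω) : Q(∛81)] = 2. By the tower law, [Q(∛81, ω) : Q] = 3 · 2 = 6. (In fact Q(∛81, ω) is the splitting field of x^3 - 81 over Q.)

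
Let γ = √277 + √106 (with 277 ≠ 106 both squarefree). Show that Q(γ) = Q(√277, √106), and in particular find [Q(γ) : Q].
[Q(γ) : Q] = 4 (equivalently, Q(γ) = Q(√277, √106))

Obviously Q(γ) ⊆ Q(√277, √106), and [Q(√277, √106):Q] = 4 (since 277, 106 are distinct squarefree integers > 1 with 29362 not a perfect square). To show equality we compute the minimal polynomial of γ. From γ = √277 + √106: γ^2 = 277 + 2√(29362) + 106 = 383 + 2√(29362), so γ^2 - 383 = 2√(29362); squaring, (γ^2 - 383)^2 = 4·29362, i.e. γ^4 - 766γ^2 + 146689 - 117448 = 0, i.e. γ^4 - 766γ^2 + 29241 = 0. So γ is a root of x^4 - 766x^2 + 29241. This polynomial is irreducible over Q: it has no rational root (each ±√277 ± √106 is irrational), and any factorization into two quadratics over Q would force √(29362) ∈ Q (pairing opposite roots) or √277, √106 ∈ Q (other pairings), all impossible. Hence [Q(γ):Q] = 4 = [Q(√277, √106):Q], so Q(γ) = Q(√277, √106).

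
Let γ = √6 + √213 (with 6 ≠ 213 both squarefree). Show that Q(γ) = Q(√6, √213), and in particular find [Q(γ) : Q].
[Q(γ) : Q] = 4 (equivalently, Q(γ) = Q(√6, √213))

Obviously Q(γ) ⊆ Q(√6, √213), and [Q(√6, √213):Q] = 4 (since 6, 213 are distinct squarefree integers > 1 with 1278 not a perfect square). To show equality we compute the minimal polynomial of γ. From γ = √6 + √213: γ^2 = 6 + 2√(1278) + 213 = 219 + 2√(1278), so γ^2 - 219 = 2√(1278); squaring, (γ^2 - 219)^2 = 4·1278, i.e. γ^4 - 438γ^2 + 47961 - 5112 = 0, i.e. γ^4 - 438γ^2 + 42849 = 0. So γ is a root of x^4 - 438x^2 + 42849. This polynomial is irreducible over Q: it has no rational root (each ±√6 ± √213 is irrational), and any factorization into two quadratics over Q would force √(1278) ∈ Q (pairing opposite roots) or √6, √213 ∈ Q (other pairings), all impossible. Hence [Q(γ):Q] = 4 = [Q(√6, √213):Q], so Q(γ) = Q(√6, √213).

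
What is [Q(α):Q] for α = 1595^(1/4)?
[Q(α):Q] = 4

α is a root of x^4 - 1595. By Eisenstein's criterion at the prime p = 5 (which divides the constant term 1595 but p^2 = 25 does not, since 1595 is squarefree), x^4 - 1595 is irreducible over Q. Hence [Q(α):Q] = 4.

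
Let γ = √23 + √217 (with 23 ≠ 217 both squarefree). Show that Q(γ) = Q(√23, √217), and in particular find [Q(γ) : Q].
[Q(γ) : Q] = 4 (equivalently, Q(γ) = Q(√23, √217))

Obviously Q(γ) ⊆ Q(√23, √217), and [Q(√23, √217):Q] = 4 (since 23, 217 are distinct squarefree integers > 1 with 4991 not a perfect square). To show equality we compute the minimal polynomial of γ. From γ = √23 + √217: γ^2 = 23 + 2√(4991) + 217 = 240 + 2√(4991), so γ^2 - 240 = 2√(4991); squaring, (γ^2 - 240)^2 = 4·4991, i.e. γ^4 - 480γ^2 + 57600 - 19964 = 0, i.e. γ^4 - 480γ^2 + 37636 = 0. So γ is a root of x^4 - 480x^2 + 37636. This polynomial is irreducible over Q: it has no rational root (each ±√23 ± √217 is irrational), and any factorization into two quadratics over Q would force √(4991) ∈ Q (pairing opposite roots) or √23, √217 ∈ Q (other pairings), all impossible. Hence [Q(γ):Q] = 4 = [Q(√23, √217):Q], so Q(γ) = Q(√23, √217).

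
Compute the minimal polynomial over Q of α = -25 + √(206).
m_α(x) = x^2 + 50x + 419

From α + 25 = √(206), squaring gives (α + 25)^2 = 206, i.e. α^2 + 50α + 625 = 206, so α^2 + 50α + 419 = 0. The discriminant of x^2 + 50x + 419 is (50)^2 - 4·(419) = 2500 - 1676 = 824, and 4·(206) is not a perfect square in Q since 206 is squarefree and ≠ 1. Hence x^2 + 50x + 419 is irreducible over Q and is the minimal polynomial of α.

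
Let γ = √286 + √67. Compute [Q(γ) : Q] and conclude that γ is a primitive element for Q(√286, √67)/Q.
[Q(γ) : Q] = 4 (equivalently, Q(γ) = Q(√286, √67))

Obviously Q(γ) ⊆ Q(√286, √67), and [Q(√286, √67):Q] = 4 (since 286, 67 are distinct squarefree integers > 1 with 19162 not a perfect square). To show equality we compute the minimal polynomial of γ. From γ = √286 + √67: γ^2 = 286 + 2√(19162) + 67 = 353 + 2√(19162), so γ^2 - 353 = 2√(19162); squaring, (γ^2 - 353)^2 = 4·19162, i.e. γ^4 - 706γ^2 + 124609 - 76648 = 0, i.e. γ^4 - 706γ^2 + 47961 = 0. So γ is a root of x^4 - 706x^2 + 47961. This polynomial is irreducible over Q: it has no rational root (each ±√286 ± √67 is irrational), and any factorization into two quadratics over Q would force √(19162) ∈ Q (pairing opposite roots) or √286, √67 ∈ Q (other pairings), all impossible. Hence [Q(γ):Q] = 4 = [Q(√286, √67):Q], so Q(γ) = Q(√286, √67).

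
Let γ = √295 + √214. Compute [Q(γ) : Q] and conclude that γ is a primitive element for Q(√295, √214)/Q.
[Q(γ) : Q] = 4 (equivalently, Q(γ) = Q(√295, √214))

Obviously Q(γ) ⊆ Q(√295, √214), and [Q(√295, √214):Q] = 4 (since 295, 214 are distinct squarefree integers > 1 with 63130 not a perfect square). To show equality we compute the minimal polynomial of γ. From γ = √295 + √214: γ^2 = 295 + 2√(63130) + 214 = 509 + 2√(63130), so γ^2 - 509 = 2√(63130); squaring, (γ^2 - 509)^2 = 4·63130, i.e. γ^4 - 1018γ^2 + 259081 - 252520 = 0, i.e. γ^4 - 1018γ^2 + 6561 = 0. So γ is a root of x^4 - 1018x^2 + 6561. This polynomial is irreducible over Q: it has no rational root (each ±√295 ± √214 is irrational), and any factorization into two quadratics over Q would force √(63130) ∈ Q (pairing opposite roots) or √295, √214 ∈ Q (other pairings), all impossible. Hence [Q(γ):Q] = 4 = [Q(√295, √214):Q], so Q(γ) = Q(√295, √214).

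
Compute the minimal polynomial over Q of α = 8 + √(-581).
m_α(x) = x^2 - 16x + 645

From α - 8 = √(-581), squaring gives (α - 8)^2 = -581, i.e. α^2 - 16α + 64 = -581, so α^2 - 16α + 645 = 0. The discriminant of x^2 - 16x + 645 is (-16)^2 - 4·(645) = 256 - 2580 = -2324, and 4·(-581) is not a perfect square in Q since -581 is squarefree and ≠ 1. Hence x^2 - 16x + 645 is irreducible over Q and is the minimal polynomial of α.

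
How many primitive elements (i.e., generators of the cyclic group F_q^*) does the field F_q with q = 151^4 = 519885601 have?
There are φ(519885600) = 121098240 primitive elements

F_q^* is cyclic of order q - 1 = 519885600. A cyclic group of order m has exactly φ(m) generators. Here m = 519885600 = 2^5 · 3 · 5^2 · 13 · 19 · 877, so the number of primitive elements is φ(519885600) = 121098240.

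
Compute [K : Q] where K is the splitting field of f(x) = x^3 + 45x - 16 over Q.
[K : Q] = 6

By the rational root test, any rational root of the monic integer polynomial f(x) = x^3 + 45x - 16 must be an integer dividing the constant term -16, i.e. one of ±{1, 2, 4, 8, 16}. Evaluating: f(1) = 30, f(-1) = -62, f(2) = 82, f(-2) = -114, f(4) = 228, f(-4) = -260, f(8) = 856, f(-8) = -888, f(16) = 4800, f(-16) = -4832; none is 0, so f has no rational root and is therefore irreducible over Q (a cubic with no linear factor over a field is irreducible). For an irreducible cubic, the Galois group is A_3 or S_3 according as the discriminant disc(f) = -4a^3 - 27b^2 = -4·(45)^3 - 27·(-16)^2 = -371412 is or is not a square in Q. Here disc(f) = -371412 is not a perfect square in Q, so the Galois group of f over Q is not contained in A_3 and must be all of S_3. The splitting field has degree |S_3| = 6 over Q, so [K : Q] = 6.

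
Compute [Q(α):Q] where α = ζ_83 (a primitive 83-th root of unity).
[Q(α):Q] = 82

The minimal polynomial of ζ_83 over Q is the 83-th cyclotomic polynomial Φ_83(x), which is irreducible over Q and has degree φ(83) = 82. Hence [Q(α):Q] = φ(83) = 82.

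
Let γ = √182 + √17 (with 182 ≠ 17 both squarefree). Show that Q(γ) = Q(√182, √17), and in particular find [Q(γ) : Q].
[Q(γ) : Q] = 4 (equivalently, Q(γ) = Q(√182, √17))

Obviously Q(γ) ⊆ Q(√182, √17), and [Q(√182, √17):Q] = 4 (since 182, 17 are distinct squarefree integers > 1 with 3094 not a perfect square). To show equality we compute the minimal polynomial of γ. From γ = √182 + √17: γ^2 = 182 + 2√(3094) + 17 = 199 + 2√(3094), so γ^2 - 199 = 2√(3094); squaring, (γ^2 - 199)^2 = 4·3094, i.e. γ^4 - 398γ^2 + 39601 - 12376 = 0, i.e. γ^4 - 398γ^2 + 27225 = 0. So γ is a root of x^4 - 398x^2 + 27225. This polynomial is irreducible over Q: it has no rational root (each ±√182 ± √17 is irrational), and any factorization into two quadratics over Q would force √(3094) ∈ Q (pairing opposite roots) or √182, √17 ∈ Q (other pairings), all impossible. Hence [Q(γ):Q] = 4 = [Q(√182, √17):Q], so Q(γ) = Q(√182, √17).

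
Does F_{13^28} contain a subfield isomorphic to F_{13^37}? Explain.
No: F_{13^37} is not a subfield of F_{13^28}

F_{p^m} embeds in F_{p^n} iff m | n. Here 37 ∤ 28 (since 28 = 0·37 + 28 with remainder 28 ≠ 0), so F_{13^37} is not a subfield of F_{13^28}. Equivalently: if it were, the tower law would give 37 = [F_{13^37}:F_13] dividing [F_{13^28}:F_13] = 28, contradiction.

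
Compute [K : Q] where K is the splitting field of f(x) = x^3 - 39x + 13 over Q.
[K : Q] = 6

By the rational root test, any rational root of the monic integer polynomial f(x) = x^3 - 39x + 13 must be an integer dividing the constant term 13, i.e. one of ±{1, 13}. Evaluating: f(1) = -25, f(-1) = 51, f(13) = 1703, f(-13) = -1677; none is 0, so f has no rational root and is therefore irreducible over Q (a cubic with no linear factor over a field is irreducible). For an irreducible cubic, the Galois group is A_3 or S_3 according as the discriminant disc(f) = -4a^3 - 27b^2 = -4·(-39)^3 - 27·(13)^2 = 232713 is or is not a square in Q. Here disc(f) = 232713 is not a perfect square in Q, so the Galois group of f over Q is not contained in A_3 and must be all of S_3. The splitting field has degree |S_3| = 6 over Q, so [K : Q] = 6.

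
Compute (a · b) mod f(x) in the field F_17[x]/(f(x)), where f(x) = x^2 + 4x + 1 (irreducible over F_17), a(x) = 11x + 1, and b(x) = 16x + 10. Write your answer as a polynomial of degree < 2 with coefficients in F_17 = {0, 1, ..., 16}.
a · b ≡ 4 (mod f(x))

Multiply in F_17[x]: a(x)·b(x) = (11x + 1)·(16x + 10) = 6x^2 + 7x + 10. This has degree ≥ 2, so divide by f(x) over F_17: 6x^2 + 7x + 10 = (6)·(x^2 + 4x + 1) + (4). Hence a·b ≡ 4 (mod f). (F_17[x]/(f) is a field with 17^2 = 289 elements since f is irreducible of degree 2.)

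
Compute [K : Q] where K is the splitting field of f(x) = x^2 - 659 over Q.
[K : Q] = 2

f(x) = x^2 - 659 factors as (x - √659)(x + √659). The splitting field is K = Q(√659). Since 659 is squarefree and > 1, it is not a perfect square, so x^2 - 659 is irreducible over Q and [Q(√659) : Q] = 2. Hence [K : Q] = 2.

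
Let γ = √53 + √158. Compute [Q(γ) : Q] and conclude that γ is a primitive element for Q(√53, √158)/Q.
[Q(γ) : Q] = 4 (equivalently, Q(γ) = Q(√53, √158))

Obviously Q(γ) ⊆ Q(√53, √158), and [Q(√53, √158):Q] = 4 (since 53, 158 are distinct squarefree integers > 1 with 8374 not a perfect square). To show equality we compute the minimal polynomial of γ. From γ = √53 + √158: γ^2 = 53 + 2√(8374) + 158 = 211 + 2√(8374), so γ^2 - 211 = 2√(8374); squaring, (γ^2 - 211)^2 = 4·8374, i.e. γ^4 - 422γ^2 + 44521 - 33496 = 0, i.e. γ^4 - 422γ^2 + 11025 = 0. So γ is a root of x^4 - 422x^2 + 11025. This polynomial is irreducible over Q: it has no rational root (each ±√53 ± √158 is irrational), and any factorization into two quadratics over Q would force √(8374) ∈ Q (pairing opposite roots) or √53, √158 ∈ Q (other pairings), all impossible. Hence [Q(γ):Q] = 4 = [Q(√53, √158):Q], so Q(γ) = Q(√53, √158).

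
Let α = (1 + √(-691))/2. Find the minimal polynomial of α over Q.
m_α(x) = x^2 - x + 173

From 2α - 1 = √(-691), squaring gives (2α - 1)^2 = -691, i.e. 4α^2 - 4α + 1 = -691, so α^2 - α + (1 + 691)/4 = 0. Since -691 ≡ 1 (mod 4), (1 + 691)/4 = 173 ∈ Z. The polynomial x^2 - x + 173 has discriminant 1 - 4·(173) = -691, which is not a perfect square in Q (d = -691 is squarefree and ≠ 1), so x^2 - x + 173 is irreducible over Q. It is the minimal polynomial of α.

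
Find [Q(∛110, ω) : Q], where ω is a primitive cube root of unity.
[Q(∛110, ω) : Q] = 6

[Q(∛110):Q] = 3 (min poly x^3 - 110, irreducible since 110 is not a perfect cube). [Q(ω):Q] = 2 (min poly x^2 + x + 1). Since Q(∛110) ⊂ R and ω ∉ R, we have ω ∉ Q(∛110), so x^2 + x + 1 remains irreducible over Q(∛110) and [Q(∛110, ω) : Q(∛110)] = 2. By the tower law, [Q(∛110, ω) : Q] = 3 · 2 = 6. (In fact Q(∛110, ω) is the splitting field of x^3 - 110 over Q.)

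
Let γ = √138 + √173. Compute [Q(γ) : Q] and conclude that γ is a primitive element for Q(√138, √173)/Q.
[Q(γ) : Q] = 4 (equivalently, Q(γ) = Q(√138, √173))

Obviously Q(γ) ⊆ Q(√138, √173), and [Q(√138, √173):Q] = 4 (since 138, 173 are distinct squarefree integers > 1 with 23874 not a perfect square). To show equality we compute the minimal polynomial of γ. From γ = √138 + √173: γ^2 = 138 + 2√(23874) + 173 = 311 + 2√(23874), so γ^2 - 311 = 2√(23874); squaring, (γ^2 - 311)^2 = 4·23874, i.e. γ^4 - 622γ^2 + 96721 - 95496 = 0, i.e. γ^4 - 622γ^2 + 1225 = 0. So γ is a root of x^4 - 622x^2 + 1225. This polynomial is irreducible over Q: it has no rational root (each ±√138 ± √173 is irrational), and any factorization into two quadratics over Q would force √(23874) ∈ Q (pairing opposite roots) or √138, √173 ∈ Q (other pairings), all impossible. Hence [Q(γ):Q] = 4 = [Q(√138, √173):Q], so Q(γ) = Q(√138, √173).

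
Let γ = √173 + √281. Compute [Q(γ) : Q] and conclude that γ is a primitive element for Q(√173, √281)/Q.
[Q(γ) : Q] = 4 (equivalently, Q(γ) = Q(√173, √281))

Obviously Q(γ) ⊆ Q(√173, √281), and [Q(√173, √281):Q] = 4 (since 173, 281 are distinct squarefree integers > 1 with 48613 not a perfect square). To show equality we compute the minimal polynomial of γ. From γ = √173 + √281: γ^2 = 173 + 2√(48613) + 281 = 454 + 2√(48613), so γ^2 - 454 = 2√(48613); squaring, (γ^2 - 454)^2 = 4·48613, i.e. γ^4 - 908γ^2 + 206116 - 194452 = 0, i.e. γ^4 - 908γ^2 + 11664 = 0. So γ is a root of x^4 - 908x^2 + 11664. This polynomial is irreducible over Q: it has no rational root (each ±√173 ± √281 is irrational), and any factorization into two quadratics over Q would force √(48613) ∈ Q (pairing opposite roots) or √173, √281 ∈ Q (other pairings), all impossible. Hence [Q(γ):Q] = 4 = [Q(√173, √281):Q], so Q(γ) = Q(√173, √281).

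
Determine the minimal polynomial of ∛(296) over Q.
m_α(x) = x^3 - 296

α satisfies α^3 = 296, so x^3 - 296 annihilates α. By the rational root test, a rational root p/q (in lowest terms) of x^3 - 296 would satisfy p^3 = 296 q^3, forcing q = 1 and p^3 = 296; but 296 is not a perfect cube, contradiction. A monic cubic over Q with no rational root is irreducible (any nontrivial factorization would include a linear factor). Hence x^3 - 296 is the minimal polynomial of α, and in particular [Q(α):Q] = 3.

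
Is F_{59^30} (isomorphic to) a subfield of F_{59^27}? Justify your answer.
No: F_{59^30} is not a subfield of F_{59^27}

F_{p^m} embeds in F_{p^n} iff m | n. Here 30 ∤ 27 (since 27 = 0·30 + 27 with remainder 27 ≠ 0), so F_{59^30} is not a subfield of F_{59^27}. Equivalently: if it were, the tower law would give 30 = [F_{59^30}:F_59] dividing [F_{59^27}:F_59] = 27, contradiction.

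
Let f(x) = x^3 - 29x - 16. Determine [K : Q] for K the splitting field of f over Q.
[K : Q] = 6

By the rational root test, any rational root of the monic integer polynomial f(x) = x^3 - 29x - 16 must be an integer dividing the constant term -16, i.e. one of ±{1, 2, 4, 8, 16}. Evaluating: f(1) = -44, f(-1) = 12, f(2) = -66, f(-2) = 34, f(4) = -68, f(-4) = 36, f(8) = 264, f(-8) = -296, f(16) = 3616, f(-16) = -3648; none is 0, so f has no rational root and is therefore irreducible over Q (a cubic with no linear factor over a field is irreducible). For an irreducible cubic, the Galois group is A_3 or S_3 according as the discriminant disc(f) = -4a^3 - 27b^2 = -4·(-29)^3 - 27·(-16)^2 = 90644 is or is not a square in Q. Here disc(f) = 90644 is not a perfect square in Q, so the Galois group of f over Q is not contained in A_3 and must be all of S_3. The splitting field has degree |S_3| = 6 over Q, so [K : Q] = 6.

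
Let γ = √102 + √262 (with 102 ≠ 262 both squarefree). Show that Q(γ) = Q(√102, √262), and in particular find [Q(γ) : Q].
[Q(γ) : Q] = 4 (equivalently, Q(γ) = Q(√102, √262))

Obviously Q(γ) ⊆ Q(√102, √262), and [Q(√102, √262):Q] = 4 (since 102, 262 are distinct squarefree integers > 1 with 26724 not a perfect square). To show equality we compute the minimal polynomial of γ. From γ = √102 + √262: γ^2 = 102 + 2√(26724) + 262 = 364 + 2√(26724), so γ^2 - 364 = 2√(26724); squaring, (γ^2 - 364)^2 = 4·26724, i.e. γ^4 - 728γ^2 + 132496 - 106896 = 0, i.e. γ^4 - 728γ^2 + 25600 = 0. So γ is a root of x^4 - 728x^2 + 25600. This polynomial is irreducible over Q: it has no rational root (each ±√102 ± √262 is irrational), and any factorization into two quadratics over Q would force √(26724) ∈ Q (pairing opposite roots) or √102, √262 ∈ Q (other pairings), all impossible. Hence [Q(γ):Q] = 4 = [Q(√102, √262):Q], so Q(γ) = Q(√102, √262).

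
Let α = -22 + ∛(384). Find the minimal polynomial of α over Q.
m_α(x) = x^3 + 66x^2 + 1452x + 10264

Set β = α + 22 = ∛(384), so β^3 = 384. Then (α + 22)^3 - 384 = 0, i.e. α is a root of g(x) = (x + 22)^3 - 384 = x^3 + 66x^2 + 1452x + 10264. Since g(x) = h(x + 22) where h(x) = x^3 - 384, and h is irreducible over Q (because 384 is not a perfect cube, so h has no rational root, and a monic cubic with no rational root is irreducible), g is also irreducible (irreducibility is preserved under the substitution x → x + 22). Hence m_α(x) = x^3 + 66x^2 + 1452x + 10264.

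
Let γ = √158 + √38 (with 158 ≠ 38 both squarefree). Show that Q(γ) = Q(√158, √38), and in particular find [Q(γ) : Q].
[Q(γ) : Q] = 4 (equivalently, Q(γ) = Q(√158, √38))

Obviously Q(γ) ⊆ Q(√158, √38), and [Q(√158, √38):Q] = 4 (since 158, 38 are distinct squarefree integers > 1 with 6004 not a perfect square). To show equality we compute the minimal polynomial of γ. From γ = √158 + √38: γ^2 = 158 + 2√(6004) + 38 = 196 + 2√(6004), so γ^2 - 196 = 2√(6004); squaring, (γ^2 - 196)^2 = 4·6004, i.e. γ^4 - 392γ^2 + 38416 - 24016 = 0, i.e. γ^4 - 392γ^2 + 14400 = 0. So γ is a root of x^4 - 392x^2 + 14400. This polynomial is irreducible over Q: it has no rational root (each ±√158 ± √38 is irrational), and any factorization into two quadratics over Q would force √(6004) ∈ Q (pairing opposite roots) or √158, √38 ∈ Q (other pairings), all impossible. Hence [Q(γ):Q] = 4 = [Q(√158, √38):Q], so Q(γ) = Q(√158, √38).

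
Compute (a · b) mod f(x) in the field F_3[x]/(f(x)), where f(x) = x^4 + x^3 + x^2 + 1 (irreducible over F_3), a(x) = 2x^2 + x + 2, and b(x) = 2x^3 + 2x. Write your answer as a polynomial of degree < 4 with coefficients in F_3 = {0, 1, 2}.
a · b ≡ x^2 + 2 (mod f(x))

Multiply in F_3[x]: a(x)·b(x) = (2x^2 + x + 2)·(2x^3 + 2x) = x^5 + 2x^4 + 2x^3 + 2x^2 + x. This has degree ≥ 4, so divide by f(x) over F_3: x^5 + 2x^4 + 2x^3 + 2x^2 + x = (x + 1)·(x^4 + x^3 + x^2 + 1) + (x^2 + 2). Hence a·b ≡ x^2 + 2 (mod f). (F_3[x]/(f) is a field with 3^4 = 81 elements since f is irreducible of degree 4.)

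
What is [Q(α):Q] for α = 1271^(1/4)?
[Q(α):Q] = 4

α is a root of x^4 - 1271. By Eisenstein's criterion at the prime p = 31 (which divides the constant term 1271 but p^2 = 961 does not, since 1271 is squarefree), x^4 - 1271 is irreducible over Q. Hence [Q(α):Q] = 4.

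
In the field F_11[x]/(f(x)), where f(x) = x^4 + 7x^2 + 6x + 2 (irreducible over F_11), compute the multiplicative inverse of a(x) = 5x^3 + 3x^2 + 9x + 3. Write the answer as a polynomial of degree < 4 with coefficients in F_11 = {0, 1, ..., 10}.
a(x)^(-1) ≡ 4x^3 + 5x^2 + 9x + 4 (mod f(x))

Since f is irreducible over F_11, F_11[x]/(f) is a field and a(x) ≠ 0 has an inverse. Apply the extended Euclidean algorithm to f(x) and a(x) in F_11[x]: f(x) = (9x + 10)·a(x) + (6x^2 + 10x + 5);  a(x) = (10x + 4)·(6x^2 + 10x + 5) + (7x + 5);  (6x^2 + 10x + 5) = (4x + 8)·(7x + 5) + (9). The last nonzero remainder is the constant 9 = gcd(f, a) in F_11. Back-substituting through the division chain expresses 9 = s(x)·a(x) + t(x)·f(x) with s(x) ≡ 3x^3 + x^2 + 4x + 3 (mod f), so (3x^3 + x^2 + 4x + 3)·a(x) ≡ 9 (mod f). Multiplying by 9^(-1) ≡ 5 in F_11 gives a(x)^(-1) ≡ 5·(3x^3 + x^2 + 4x + 3) ≡ 4x^3 + 5x^2 + 9x + 4 (mod f). Check: (5x^3 + 3x^2 + 9x + 3)·(4x^3 + 5x^2 + 9x + 4) = 9x^6 + 4x^5 + 8x^4 + 5x^3 + 9x^2 + 8x + 1 ≡ 1 (mod x^4 + 7x^2 + 6x + 2).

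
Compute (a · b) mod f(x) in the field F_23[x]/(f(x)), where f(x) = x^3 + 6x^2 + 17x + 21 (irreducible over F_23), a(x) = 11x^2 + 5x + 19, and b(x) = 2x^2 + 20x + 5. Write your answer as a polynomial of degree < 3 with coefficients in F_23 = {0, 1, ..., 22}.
a · b ≡ 13x^2 + 2x + 15 (mod f(x))

Multiply in F_23[x]: a(x)·b(x) = (11x^2 + 5x + 19)·(2x^2 + 20x + 5) = 22x^4 + 9x^2 + 14x + 3. This has degree ≥ 3, so divide by f(x) over F_23: 22x^4 + 9x^2 + 14x + 3 = (22x + 6)·(x^3 + 6x^2 + 17x + 21) + (13x^2 + 2x + 15). Hence a·b ≡ 13x^2 + 2x + 15 (mod f). (F_23[x]/(f) is a field with 23^3 = 12167 elements since f is irreducible of degree 3.)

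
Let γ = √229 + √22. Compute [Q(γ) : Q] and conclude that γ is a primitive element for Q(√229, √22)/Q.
[Q(γ) : Q] = 4 (equivalently, Q(γ) = Q(√229, √22))

Obviously Q(γ) ⊆ Q(√229, √22), and [Q(√229, √22):Q] = 4 (since 229, 22 are distinct squarefree integers > 1 with 5038 not a perfect square). To show equality we compute the minimal polynomial of γ. From γ = √229 + √22: γ^2 = 229 + 2√(5038) + 22 = 251 + 2√(5038), so γ^2 - 251 = 2√(5038); squaring, (γ^2 - 251)^2 = 4·5038, i.e. γ^4 - 502γ^2 + 63001 - 20152 = 0, i.e. γ^4 - 502γ^2 + 42849 = 0. So γ is a root of x^4 - 502x^2 + 42849. This polynomial is irreducible over Q: it has no rational root (each ±√229 ± √22 is irrational), and any factorization into two quadratics over Q would force √(5038) ∈ Q (pairing opposite roots) or √229, √22 ∈ Q (other pairings), all impossible. Hence [Q(γ):Q] = 4 = [Q(√229, √22):Q], so Q(γ) = Q(√229, √22).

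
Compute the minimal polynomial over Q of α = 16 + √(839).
m_α(x) = x^2 - 32x - 583

From α - 16 = √(839), squaring gives (α - 16)^2 = 839, i.e. α^2 - 32α + 256 = 839, so α^2 - 32α - 583 = 0. The discriminant of x^2 - 32x - 583 is (-32)^2 - 4·(-583) = 1024 + 2332 = 3356, and 4·(839) is not a perfect square in Q since 839 is squarefree and ≠ 1. Hence x^2 - 32x - 583 is irreducible over Q and is the minimal polynomial of α.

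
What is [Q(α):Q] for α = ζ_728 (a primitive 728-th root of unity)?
[Q(α):Q] = 288

The minimal polynomial of ζ_728 over Q is the 728-th cyclotomic polynomial Φ_728(x), which is irreducible over Q and has degree φ(728) = 288. Hence [Q(α):Q] = φ(728) = 288.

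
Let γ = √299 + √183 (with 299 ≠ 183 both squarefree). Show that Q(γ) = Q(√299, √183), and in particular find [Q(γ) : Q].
[Q(γ) : Q] = 4 (equivalently, Q(γ) = Q(√299, √183))

Obviously Q(γ) ⊆ Q(√299, √183), and [Q(√299, √183):Q] = 4 (since 299, 183 are distinct squarefree integers > 1 with 54717 not a perfect square). To show equality we compute the minimal polynomial of γ. From γ = √299 + √183: γ^2 = 299 + 2√(54717) + 183 = 482 + 2√(54717), so γ^2 - 482 = 2√(54717); squaring, (γ^2 - 482)^2 = 4·54717, i.e. γ^4 - 964γ^2 + 232324 - 218868 = 0, i.e. γ^4 - 964γ^2 + 13456 = 0. So γ is a root of x^4 - 964x^2 + 13456. This polynomial is irreducible over Q: it has no rational root (each ±√299 ± √183 is irrational), and any factorization into two quadratics over Q would force √(54717) ∈ Q (pairing opposite roots) or √299, √183 ∈ Q (other pairings), all impossible. Hence [Q(γ):Q] = 4 = [Q(√299, √183):Q], so Q(γ) = Q(√299, √183).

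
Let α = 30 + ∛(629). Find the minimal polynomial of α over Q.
m_α(x) = x^3 - 90x^2 + 2700x - 27629

Set β = α - 30 = ∛(629), so β^3 = 629. Then (α - 30)^3 - 629 = 0, i.e. α is a root of g(x) = (x - 30)^3 - 629 = x^3 - 90x^2 + 2700x - 27629. Since g(x) = h(x - 30) where h(x) = x^3 - 629, and h is irreducible over Q (because 629 is not a perfect cube, so h has no rational root, and a monic cubic with no rational root is irreducible), g is also irreducible (irreducibility is preserved under the substitution x → x - 30). Hence m_α(x) = x^3 - 90x^2 + 2700x - 27629.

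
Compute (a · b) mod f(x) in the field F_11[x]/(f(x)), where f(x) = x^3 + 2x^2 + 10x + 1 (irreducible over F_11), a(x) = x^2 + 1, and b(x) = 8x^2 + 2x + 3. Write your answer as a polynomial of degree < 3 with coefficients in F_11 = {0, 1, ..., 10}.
a · b ≡ 3x^2 + 2x + 6 (mod f(x))

Multiply in F_11[x]: a(x)·b(x) = (x^2 + 1)·(8x^2 + 2x + 3) = 8x^4 + 2x^3 + 2x + 3. This has degree ≥ 3, so divide by f(x) over F_11: 8x^4 + 2x^3 + 2x + 3 = (8x + 8)·(x^3 + 2x^2 + 10x + 1) + (3x^2 + 2x + 6). Hence a·b ≡ 3x^2 + 2x + 6 (mod f). (F_11[x]/(f) is a field with 11^3 = 1331 elements since f is irreducible of degree 3.)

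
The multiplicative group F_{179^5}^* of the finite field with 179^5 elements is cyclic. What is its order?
|F_{179^5}^*| = 183765996898

F_{179^5} has 179^5 = 183765996899 elements; its multiplicative group consists of all nonzero elements, so |F_{179^5}^*| = 183765996899 - 1 = 183765996898. (It is cyclic since any finite subgroup of the multiplicative group of a field is cyclic.)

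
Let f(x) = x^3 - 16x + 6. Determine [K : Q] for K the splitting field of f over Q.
[K : Q] = 6

By the rational root test, any rational root of the monic integer polynomial f(x) = x^3 - 16x + 6 must be an integer dividing the constant term 6, i.e. one of ±{1, 2, 3, 6}. Evaluating: f(1) = -9, f(-1) = 21, f(2) = -18, f(-2) = 30, f(3) = -15, f(-3) = 27, f(6) = 126, f(-6) = -114; none is 0, so f has no rational root and is therefore irreducible over Q (a cubic with no linear factor over a field is irreducible). For an irreducible cubic, the Galois group is A_3 or S_3 according as the discriminant disc(f) = -4a^3 - 27b^2 = -4·(-16)^3 - 27·(6)^2 = 15412 is or is not a square in Q. Here disc(f) = 15412 is not a perfect square in Q, so the Galois group of f over Q is not contained in A_3 and must be all of S_3. The splitting field has degree |S_3| = 6 over Q, so [K : Q] = 6.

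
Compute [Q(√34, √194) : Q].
[Q(√34, √194) : Q] = 4

[Q(√34):Q] = 2 (min poly x^2 - 34, irreducible since 34 is squarefree > 1). For the top step, suppose √194 ∈ Q(√34), say √194 = c + d√34 with c, d ∈ Q. Squaring: 194 = c^2 + 34d^2 + 2cd√34. Since √34 ∉ Q this forces 2cd = 0. If d = 0 then √194 = c ∈ Q, contradicting 194 squarefree > 1. If c = 0 then 194 = 34d^2, so 34·194 = (34d)^2 is a perfect square in Q — but 34·194 = 6596 is not a perfect square (since 34 and 194 are distinct squarefree integers). Contradiction. Hence √194 ∉ Q(√34), so x^2 - 194 stays irreducible over Q(√34) and [Q(√34, √194) : Q(√34)] = 2. By the tower law, [Q(√34, √194) : Q] = 2 · 2 = 4.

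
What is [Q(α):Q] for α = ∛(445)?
[Q(α):Q] = 3

The minimal polynomial of α is x^3 - 445, irreducible over Q since 445 is not a perfect cube (so x^3 - 445 has no rational root). Hence [Q(α):Q] = deg(m_α) = 3.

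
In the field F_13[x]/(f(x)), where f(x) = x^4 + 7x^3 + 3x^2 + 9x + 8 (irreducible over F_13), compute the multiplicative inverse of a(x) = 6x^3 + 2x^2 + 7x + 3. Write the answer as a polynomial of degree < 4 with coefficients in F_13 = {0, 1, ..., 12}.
a(x)^(-1) ≡ 5x^3 + 4x^2 + x (mod f(x))

Since f is irreducible over F_13, F_13[x]/(f) is a field and a(x) ≠ 0 has an inverse. Apply the extended Euclidean algorithm to f(x) and a(x) in F_13[x]: f(x) = (11x + 4)·a(x) + (9x^2 + 9);  a(x) = (5x + 6)·(9x^2 + 9) + (x + 1);  (9x^2 + 9) = (9x + 4)·(x + 1) + (5). The last nonzero remainder is the constant 5 = gcd(f, a) in F_13. Back-substituting through the division chain expresses 5 = s(x)·a(x) + t(x)·f(x) with s(x) ≡ 12x^3 + 7x^2 + 5x (mod f), so (12x^3 + 7x^2 + 5x)·a(x) ≡ 5 (mod f). Multiplying by 5^(-1) ≡ 8 in F_13 gives a(x)^(-1) ≡ 8·(12x^3 + 7x^2 + 5x) ≡ 5x^3 + 4x^2 + x (mod f). Check: (6x^3 + 2x^2 + 7x + 3)·(5x^3 + 4x^2 + x) = 4x^6 + 8x^5 + 10x^4 + 6x^3 + 6x^2 + 3x ≡ 1 (mod x^4 + 7x^3 + 3x^2 + 9x + 8).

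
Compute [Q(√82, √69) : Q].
[Q(√82, √69) : Q] = 4

[Q(√82):Q] = 2 (min poly x^2 - 82, irreducible since 82 is squarefree > 1). For the top step, suppose √69 ∈ Q(√82), say √69 = c + d√82 with c, d ∈ Q. Squaring: 69 = c^2 + 82d^2 + 2cd√82. Since √82 ∉ Q this forces 2cd = 0. If d = 0 then √69 = c ∈ Q, contradicting 69 squarefree > 1. If c = 0 then 69 = 82d^2, so 82·69 = (82d)^2 is a perfect square in Q — but 82·69 = 5658 is not a perfect square (since 82 and 69 are distinct squarefree integers). Contradiction. Hence √69 ∉ Q(√82), so x^2 - 69 stays irreducible over Q(√82) and [Q(√82, √69) : Q(√82)] = 2. By the tower law, [Q(√82, √69) : Q] = 2 · 2 = 4.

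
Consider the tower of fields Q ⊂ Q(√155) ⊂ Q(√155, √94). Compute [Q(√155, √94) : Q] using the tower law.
[Q(√155, √94) : Q] = 4

[Q(√155):Q] = 2 (min poly x^2 - 155, irreducible since 155 is squarefree > 1). For the top step, suppose √94 ∈ Q(√155), say √94 = c + d√155 with c, d ∈ Q. Squaring: 94 = c^2 + 155d^2 + 2cd√155. Since √155 ∉ Q this forces 2cd = 0. If d = 0 then √94 = c ∈ Q, contradicting 94 squarefree > 1. If c = 0 then 94 = 155d^2, so 155·94 = (155d)^2 is a perfect square in Q — but 155·94 = 14570 is not a perfect square (since 155 and 94 are distinct squarefree integers). Contradiction. Hence √94 ∉ Q(√155), so x^2 - 94 stays irreducible over Q(√155) and [Q(√155, √94) : Q(√155)] = 2. By the tower law, [Q(√155, √94) : Q] = 2 · 2 = 4.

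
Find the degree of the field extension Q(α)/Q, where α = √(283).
[Q(α):Q] = 2

[Q(α):Q] equals the degree of the minimal polynomial of α. Here α^2 = 283 and x^2 - 283 is irreducible (d = 283 is squarefree, ≠ 1, hence not a square), so deg(m_α) = 2. Thus [Q(α):Q] = 2.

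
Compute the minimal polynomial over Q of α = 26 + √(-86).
m_α(x) = x^2 - 52x + 762

From α - 26 = √(-86), squaring gives (α - 26)^2 = -86, i.e. α^2 - 52α + 676 = -86, so α^2 - 52α + 762 = 0. The discriminant of x^2 - 52x + 762 is (-52)^2 - 4·(762) = 2704 - 3048 = -344, and 4·(-86) is not a perfect square in Q since -86 is squarefree and ≠ 1. Hence x^2 - 52x + 762 is irreducible over Q and is the minimal polynomial of α.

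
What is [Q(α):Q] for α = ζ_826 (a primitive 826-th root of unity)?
[Q(α):Q] = 348

The minimal polynomial of ζ_826 over Q is the 826-th cyclotomic polynomial Φ_826(x), which is irreducible over Q and has degree φ(826) = 348. Hence [Q(α):Q] = φ(826) = 348.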